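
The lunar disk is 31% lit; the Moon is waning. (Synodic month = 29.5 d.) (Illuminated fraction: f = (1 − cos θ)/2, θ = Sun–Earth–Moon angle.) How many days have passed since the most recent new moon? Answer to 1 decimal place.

24.0 days

cos θ = 1 − 2f = 0.380, giving a principal value of 67.7°.
Waning ⇒ past full, so θ = 360° − 67.7° = 292.3°.
At 360°/29.5 d per day, 292.3° corresponds to 23.96 days.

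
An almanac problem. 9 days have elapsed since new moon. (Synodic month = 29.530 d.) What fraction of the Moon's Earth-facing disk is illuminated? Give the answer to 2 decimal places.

0.67

The Moon has covered 9/29.530 of its cycle, so θ ≈ 360° × 9/29.530 = 109.7°.
With cos θ = (-0.337), the lit fraction is (1 − (-0.337))/2 ≈ 0.669.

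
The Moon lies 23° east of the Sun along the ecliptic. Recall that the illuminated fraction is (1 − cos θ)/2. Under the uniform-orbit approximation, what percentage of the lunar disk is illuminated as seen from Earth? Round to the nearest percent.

f = (1 − cos 23°)/2 = (1 − 0.921)/2 ≈ 0.040, i.e. 4%.

4%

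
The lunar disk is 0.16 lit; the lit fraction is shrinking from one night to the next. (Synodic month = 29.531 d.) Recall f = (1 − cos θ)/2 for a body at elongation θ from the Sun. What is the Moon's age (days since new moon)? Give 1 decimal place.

From f = (1 − cos θ)/2: cos θ = 1 − 2×0.16 = 0.680; arccos → 47.2°.
A waning Moon lies in 180°–360°, so θ = 360° − 47.2° = 312.8°.
Age = 29.531 × 312.8°/360° ≈ 25.66 days.

25.7 days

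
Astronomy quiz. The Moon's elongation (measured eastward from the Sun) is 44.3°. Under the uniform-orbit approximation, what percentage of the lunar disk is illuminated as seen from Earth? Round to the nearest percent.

cos 44.3° = 0.716, so f = (1 − 0.716)/2 = 0.142, i.e. 14%.

14%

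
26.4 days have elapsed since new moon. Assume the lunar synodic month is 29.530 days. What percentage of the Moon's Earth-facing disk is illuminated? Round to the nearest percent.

Elongation θ = 360° × 26.4/29.530 ≈ 321.8°.
cos 321.8° = 0.786, so f = (1 − 0.786)/2 = 0.107, so 11%.

11%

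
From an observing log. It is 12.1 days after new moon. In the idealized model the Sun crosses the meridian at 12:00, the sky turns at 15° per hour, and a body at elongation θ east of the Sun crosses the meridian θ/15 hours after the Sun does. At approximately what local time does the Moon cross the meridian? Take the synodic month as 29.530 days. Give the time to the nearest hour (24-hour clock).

The Moon has covered 12.1/29.530 of its cycle, so θ ≈ 360° × 12.1/29.530 = 147.5°.
The Moon trails the Sun by θ/15 = 147.5/15 ≈ 9.83 hours.
12:00 + 9.83 h ≈ 21:50 → 22:00 to the nearest hour.

22:00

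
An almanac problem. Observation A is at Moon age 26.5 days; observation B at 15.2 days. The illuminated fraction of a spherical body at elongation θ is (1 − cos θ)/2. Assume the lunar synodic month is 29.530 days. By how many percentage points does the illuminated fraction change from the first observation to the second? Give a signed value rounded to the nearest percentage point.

+90 percentage points

First observation: θ = 360°·26.5/29.530 = 323.1°, so f = 0.100.
Second observation: θ = 185.3°, f = 0.998.
Δf = 0.998 − 0.100 = +0.897, i.e. +90 pp.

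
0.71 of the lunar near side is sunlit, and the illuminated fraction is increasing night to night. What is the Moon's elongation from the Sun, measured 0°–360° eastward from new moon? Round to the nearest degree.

115°

cos θ = 1 − 2f = -0.420, giving a principal value of 114.8°.
The Moon is waxing (0°–180°), so θ = 114.8° directly.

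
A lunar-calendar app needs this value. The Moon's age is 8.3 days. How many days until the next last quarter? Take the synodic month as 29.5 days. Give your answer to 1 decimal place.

Last quarter occurs at elongation 270°, i.e. at age 29.5 × 270/360 = 22.125 d.
So 13.825 days remain (22.125 − 8.3).

13.8 days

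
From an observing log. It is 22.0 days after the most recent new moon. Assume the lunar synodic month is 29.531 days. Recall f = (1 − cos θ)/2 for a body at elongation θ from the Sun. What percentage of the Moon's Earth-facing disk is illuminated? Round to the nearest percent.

The Moon has covered 22.0/29.531 of its cycle, so θ ≈ 360° × 22.0/29.531 = 268.2°.
cos 268.2° = (-0.032), so f = (1 − (-0.032))/2 = 0.516, so 52%.

52%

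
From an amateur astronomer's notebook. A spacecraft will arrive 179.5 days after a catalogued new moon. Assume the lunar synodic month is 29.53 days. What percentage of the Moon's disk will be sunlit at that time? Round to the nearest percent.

Reduce mod P: 179.5 − 6×29.53 = 2.32 d into the current lunation.
The Moon has covered 2.32/29.53 of its cycle, so θ ≈ 360° × 2.32/29.53 = 28.3°.
With cos θ = 0.881, the lit fraction is (1 − 0.881)/2 ≈ 0.060, so 6%.

6%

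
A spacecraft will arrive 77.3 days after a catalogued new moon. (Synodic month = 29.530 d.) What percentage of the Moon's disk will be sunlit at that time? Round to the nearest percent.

Reduce mod P: 77.3 − 2×29.530 = 18.24 d into the current lunation.
Elongation θ = 360° × 18.24/29.530 ≈ 222.4°.
Illuminated fraction = (1 − cos 222.4°)/2 = (1 − (-0.739))/2 ≈ 0.869, so 87%.

87%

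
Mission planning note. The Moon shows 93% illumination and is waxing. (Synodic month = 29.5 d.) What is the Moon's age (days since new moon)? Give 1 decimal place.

12.2 days

Invert f = (1 − cos θ)/2 to get cos θ = 1 − 2(0.93) = -0.860, hence θ₀ = arccos -0.860 = 149.3°.
The Moon is waxing (0°–180°), so θ = 149.3° directly.
At 360°/29.5 d per day, 149.3° corresponds to 12.24 days.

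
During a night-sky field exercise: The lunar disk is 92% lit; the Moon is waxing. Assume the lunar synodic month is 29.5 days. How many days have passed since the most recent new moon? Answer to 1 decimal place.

12.1 days

From f = (1 − cos θ)/2: cos θ = 1 − 2×0.92 = -0.840; arccos → 147.1°.
Waxing ⇒ before full, so θ = 147.1°.
Age = 29.5 × 147.1°/360° ≈ 12.06 days.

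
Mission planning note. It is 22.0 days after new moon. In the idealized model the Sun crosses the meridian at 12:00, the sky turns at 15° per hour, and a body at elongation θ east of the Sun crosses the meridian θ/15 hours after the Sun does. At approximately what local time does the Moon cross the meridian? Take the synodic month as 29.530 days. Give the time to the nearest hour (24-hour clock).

Elongation θ = 360° × 22.0/29.530 ≈ 268.2°.
Delay after the Sun = 268.2° / (15°/h) ≈ 17.88 h.
12:00 + 17.88 h ≈ 05:53 → 06:00 to the nearest hour.

06:00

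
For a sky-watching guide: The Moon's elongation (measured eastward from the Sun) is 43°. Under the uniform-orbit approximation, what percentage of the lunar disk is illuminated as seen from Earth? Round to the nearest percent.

f = (1 − cos 43°)/2 = (1 − 0.731)/2 ≈ 0.134, i.e. 13%.

13%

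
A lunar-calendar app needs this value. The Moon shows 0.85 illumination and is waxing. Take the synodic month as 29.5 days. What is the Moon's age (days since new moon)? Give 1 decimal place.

11.0 days

cos θ = 1 − 2f = -0.700, giving a principal value of 134.4°.
The Moon is waxing (0°–180°), so θ = 134.4° directly.
That fraction of the synodic month is 134.4/360 × 29.5 d ≈ 11.02 d.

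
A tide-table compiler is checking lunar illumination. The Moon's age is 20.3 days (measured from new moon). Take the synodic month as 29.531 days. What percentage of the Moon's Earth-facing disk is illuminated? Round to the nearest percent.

Phase angle: θ = 360°·(20.3 d)/(29.531 d) = 247.5°.
cos 247.5° = (-0.383), so f = (1 − (-0.383))/2 = 0.692, so 69%.

69%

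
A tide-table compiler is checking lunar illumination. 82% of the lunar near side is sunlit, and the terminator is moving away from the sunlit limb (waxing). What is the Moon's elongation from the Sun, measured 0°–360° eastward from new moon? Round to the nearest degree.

cos θ = 1 − 2f = -0.640, giving a principal value of 129.8°.
Before full moon the principal value applies: θ = 129.8°.

130°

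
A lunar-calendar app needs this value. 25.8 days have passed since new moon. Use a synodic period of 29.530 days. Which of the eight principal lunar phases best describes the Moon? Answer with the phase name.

waning crescent

At 25.8/29.530 of the cycle, θ ≈ 315° — the waning crescent range.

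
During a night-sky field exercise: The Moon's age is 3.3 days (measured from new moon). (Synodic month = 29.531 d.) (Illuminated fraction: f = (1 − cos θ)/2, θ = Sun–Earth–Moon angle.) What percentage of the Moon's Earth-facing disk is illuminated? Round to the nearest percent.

12%

Phase angle: θ = 360°·(3.3 d)/(29.531 d) = 40.2°.
With cos θ = 0.763, the lit fraction is (1 − 0.763)/2 ≈ 0.118, so 12%.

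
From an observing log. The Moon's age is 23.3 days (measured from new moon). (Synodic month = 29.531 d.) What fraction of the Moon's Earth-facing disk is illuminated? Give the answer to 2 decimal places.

0.38

Phase angle: θ = 360°·(23.3 d)/(29.531 d) = 284.0°.
cos 284.0° = 0.243, so f = (1 − 0.243)/2 = 0.379.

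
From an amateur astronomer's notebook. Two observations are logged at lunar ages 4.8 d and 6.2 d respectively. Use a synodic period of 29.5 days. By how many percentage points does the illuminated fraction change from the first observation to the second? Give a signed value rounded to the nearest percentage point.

First observation: θ = 360°·4.8/29.5 = 58.6°, so f = 0.239.
Second observation: θ = 75.7°, f = 0.376.
Δf = 0.376 − 0.239 = +0.137, i.e. +14 pp.

+14 percentage points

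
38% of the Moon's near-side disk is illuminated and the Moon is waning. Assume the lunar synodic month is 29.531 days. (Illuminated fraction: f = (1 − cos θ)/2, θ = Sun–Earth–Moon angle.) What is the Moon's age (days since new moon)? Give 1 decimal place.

23.3 days

From f = (1 − cos θ)/2: cos θ = 1 − 2×0.38 = 0.240; arccos → 76.1°.
Waning ⇒ past full, so θ = 360° − 76.1° = 283.9°.
That fraction of the synodic month is 283.9/360 × 29.531 d ≈ 23.29 d.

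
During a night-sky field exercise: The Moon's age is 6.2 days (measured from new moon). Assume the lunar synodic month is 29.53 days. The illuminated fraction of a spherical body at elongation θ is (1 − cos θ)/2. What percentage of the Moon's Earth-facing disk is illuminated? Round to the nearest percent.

38%

Phase angle: θ = 360°·(6.2 d)/(29.53 d) = 75.6°.
Illuminated fraction = (1 − cos 75.6°)/2 = (1 − 0.249)/2 ≈ 0.376, so 38%.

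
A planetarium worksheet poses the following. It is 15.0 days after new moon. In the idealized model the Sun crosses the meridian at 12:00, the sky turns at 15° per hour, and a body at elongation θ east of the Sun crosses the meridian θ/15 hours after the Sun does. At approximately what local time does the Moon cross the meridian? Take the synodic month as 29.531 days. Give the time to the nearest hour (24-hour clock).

00:00

The Moon has covered 15.0/29.531 of its cycle, so θ ≈ 360° × 15.0/29.531 = 182.9°.
At 15° of sky rotation per hour, 182.9° corresponds to a 12.19 h lag.
12:00 + 12.19 h ≈ 00:11 → 00:00 to the nearest hour.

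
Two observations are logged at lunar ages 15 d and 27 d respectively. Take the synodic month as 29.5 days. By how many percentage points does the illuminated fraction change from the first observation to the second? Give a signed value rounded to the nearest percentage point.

θ₁ = 360° × 15/29.5 = 183.1°, f₁ = (1 − cos θ₁)/2 = 0.999.
θ₂ = 360° × 27/29.5 = 329.5°, f₂ = (1 − cos θ₂)/2 = 0.069.
Change = f₂ − f₁ = -0.930 → -93 percentage points.

-93 percentage points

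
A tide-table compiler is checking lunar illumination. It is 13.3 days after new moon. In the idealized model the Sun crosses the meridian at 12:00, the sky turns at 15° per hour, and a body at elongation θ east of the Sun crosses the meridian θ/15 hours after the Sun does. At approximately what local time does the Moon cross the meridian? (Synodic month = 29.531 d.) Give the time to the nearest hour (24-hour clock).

23:00

The Moon has covered 13.3/29.531 of its cycle, so θ ≈ 360° × 13.3/29.531 = 162.1°.
Delay after the Sun = 162.1° / (15°/h) ≈ 10.81 h.
12:00 + 10.81 h ≈ 22:49 → 23:00 to the nearest hour.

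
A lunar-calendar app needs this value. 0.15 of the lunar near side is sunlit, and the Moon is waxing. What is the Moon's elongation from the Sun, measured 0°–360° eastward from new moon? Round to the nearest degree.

Invert f = (1 − cos θ)/2 to get cos θ = 1 − 2(0.15) = 0.700, hence θ₀ = arccos 0.700 = 45.6°.
The Moon is waxing (0°–180°), so θ = 45.6° directly.

46°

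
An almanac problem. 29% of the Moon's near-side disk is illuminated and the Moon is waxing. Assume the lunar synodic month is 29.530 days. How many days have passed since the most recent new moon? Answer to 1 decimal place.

5.3 days

Invert f = (1 − cos θ)/2 to get cos θ = 1 − 2(0.29) = 0.420, hence θ₀ = arccos 0.420 = 65.2°.
Before full moon the principal value applies: θ = 65.2°.
Age = 29.530 × 65.2°/360° ≈ 5.35 days.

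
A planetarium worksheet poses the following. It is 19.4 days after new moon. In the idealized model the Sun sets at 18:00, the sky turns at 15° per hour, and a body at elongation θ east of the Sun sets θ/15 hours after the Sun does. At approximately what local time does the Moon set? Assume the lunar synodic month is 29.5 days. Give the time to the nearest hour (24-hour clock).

Elongation θ = 360° × 19.4/29.5 ≈ 236.7°.
Delay after the Sun = 236.7° / (15°/h) ≈ 15.78 h.
18:00 + 15.78 h ≈ 09:47 → 10:00 to the nearest hour.

10:00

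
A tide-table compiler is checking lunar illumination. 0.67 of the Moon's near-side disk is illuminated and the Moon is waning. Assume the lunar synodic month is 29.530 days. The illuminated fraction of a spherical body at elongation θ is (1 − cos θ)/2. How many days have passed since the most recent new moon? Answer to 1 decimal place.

20.5 days

cos θ = 1 − 2f = -0.340, giving a principal value of 109.9°.
A waning Moon lies in 180°–360°, so θ = 360° − 109.9° = 250.1°.
That fraction of the synodic month is 250.1/360 × 29.530 d ≈ 20.52 d.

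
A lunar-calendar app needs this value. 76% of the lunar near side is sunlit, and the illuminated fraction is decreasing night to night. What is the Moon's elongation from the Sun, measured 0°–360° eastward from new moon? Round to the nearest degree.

Invert f = (1 − cos θ)/2 to get cos θ = 1 − 2(0.76) = -0.520, hence θ₀ = arccos -0.520 = 121.3°.
A waning Moon lies in 180°–360°, so θ = 360° − 121.3° = 238.7°.

239°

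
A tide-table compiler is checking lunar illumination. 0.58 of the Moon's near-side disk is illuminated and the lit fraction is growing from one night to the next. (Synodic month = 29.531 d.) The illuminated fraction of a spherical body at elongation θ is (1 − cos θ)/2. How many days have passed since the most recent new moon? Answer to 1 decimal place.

Invert f = (1 − cos θ)/2 to get cos θ = 1 − 2(0.58) = -0.160, hence θ₀ = arccos -0.160 = 99.2°.
Waxing ⇒ before full, so θ = 99.2°.
That fraction of the synodic month is 99.2/360 × 29.531 d ≈ 8.14 d.

8.1 days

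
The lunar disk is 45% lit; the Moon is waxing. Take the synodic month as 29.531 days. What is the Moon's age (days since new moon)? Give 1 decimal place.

From f = (1 − cos θ)/2: cos θ = 1 − 2×0.45 = 0.100; arccos → 84.3°.
Before full moon the principal value applies: θ = 84.3°.
Age = 29.531 × 84.3°/360° ≈ 6.91 days.

6.9 days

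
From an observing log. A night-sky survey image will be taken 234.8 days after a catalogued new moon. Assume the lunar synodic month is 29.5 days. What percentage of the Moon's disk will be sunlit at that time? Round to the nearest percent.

Reduce mod P: 234.8 − 7×29.5 = 28.30 d into the current lunation.
The Moon has covered 28.30/29.5 of its cycle, so θ ≈ 360° × 28.30/29.5 = 345.4°.
With cos θ = 0.968, the lit fraction is (1 − 0.968)/2 ≈ 0.016, so 2%.

2%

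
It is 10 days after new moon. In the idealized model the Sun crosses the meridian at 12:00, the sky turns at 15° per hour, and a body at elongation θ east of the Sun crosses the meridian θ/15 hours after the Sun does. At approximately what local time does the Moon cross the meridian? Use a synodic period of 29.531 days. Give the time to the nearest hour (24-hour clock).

20:00

Elongation θ = 360° × 10/29.531 ≈ 121.9°.
At 15° of sky rotation per hour, 121.9° corresponds to a 8.13 h lag.
12:00 + 8.13 h ≈ 20:08 → 20:00 to the nearest hour.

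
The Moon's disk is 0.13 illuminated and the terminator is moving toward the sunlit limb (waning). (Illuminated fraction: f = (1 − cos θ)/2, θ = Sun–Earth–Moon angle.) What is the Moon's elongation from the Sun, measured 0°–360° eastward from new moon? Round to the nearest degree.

From f = (1 − cos θ)/2: cos θ = 1 − 2×0.13 = 0.740; arccos → 42.3°.
Since the Moon is past full (waning), take the reflex angle: θ = 360° − 42.3° = 317.7°.

318°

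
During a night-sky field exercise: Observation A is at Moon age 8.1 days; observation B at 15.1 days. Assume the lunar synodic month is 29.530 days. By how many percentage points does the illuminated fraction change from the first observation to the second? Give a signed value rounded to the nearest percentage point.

+42 percentage points

θ₁ = 360° × 8.1/29.530 = 98.7°, f₁ = (1 − cos θ₁)/2 = 0.576.
θ₂ = 360° × 15.1/29.530 = 184.1°, f₂ = (1 − cos θ₂)/2 = 0.999.
Change = f₂ − f₁ = +0.423 → +42 percentage points.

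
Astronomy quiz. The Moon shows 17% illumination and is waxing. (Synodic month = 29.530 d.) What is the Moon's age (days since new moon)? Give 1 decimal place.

Invert f = (1 − cos θ)/2 to get cos θ = 1 − 2(0.17) = 0.660, hence θ₀ = arccos 0.660 = 48.7°.
The Moon is waxing (0°–180°), so θ = 48.7° directly.
Age = 29.530 × 48.7°/360° ≈ 3.99 days.

4.0 days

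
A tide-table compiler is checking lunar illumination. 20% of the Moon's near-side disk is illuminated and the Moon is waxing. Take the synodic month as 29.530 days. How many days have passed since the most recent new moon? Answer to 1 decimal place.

4.4 days

Invert f = (1 − cos θ)/2 to get cos θ = 1 − 2(0.20) = 0.600, hence θ₀ = arccos 0.600 = 53.1°.
Before full moon the principal value applies: θ = 53.1°.
At 360°/29.530 d per day, 53.1° corresponds to 4.36 days.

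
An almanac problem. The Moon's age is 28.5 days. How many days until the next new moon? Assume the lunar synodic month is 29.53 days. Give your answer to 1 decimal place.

One full lunation from the last new moon is 29.53 d; remaining = 29.53 − 28.5 = 1.030 d.

1.0 days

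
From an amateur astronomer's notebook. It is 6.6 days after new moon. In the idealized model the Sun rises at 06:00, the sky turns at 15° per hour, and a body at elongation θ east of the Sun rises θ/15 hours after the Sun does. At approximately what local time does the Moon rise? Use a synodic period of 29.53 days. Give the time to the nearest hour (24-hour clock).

11:00

The Moon has covered 6.6/29.53 of its cycle, so θ ≈ 360° × 6.6/29.53 = 80.5°.
Delay after the Sun = 80.5° / (15°/h) ≈ 5.36 h.
06:00 + 5.36 h ≈ 11:22 → 11:00 to the nearest hour.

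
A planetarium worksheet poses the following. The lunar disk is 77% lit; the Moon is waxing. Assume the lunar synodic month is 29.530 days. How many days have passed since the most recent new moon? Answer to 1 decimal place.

cos θ = 1 − 2f = -0.540, giving a principal value of 122.7°.
The Moon is waxing (0°–180°), so θ = 122.7° directly.
At 360°/29.530 d per day, 122.7° corresponds to 10.06 days.

10.1 days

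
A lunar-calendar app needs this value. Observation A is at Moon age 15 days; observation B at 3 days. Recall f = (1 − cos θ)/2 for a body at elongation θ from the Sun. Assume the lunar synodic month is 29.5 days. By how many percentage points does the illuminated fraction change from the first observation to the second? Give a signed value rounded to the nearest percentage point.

First observation: θ = 360°·15/29.5 = 183.1°, so f = 0.999.
Second observation: θ = 36.6°, f = 0.099.
Δf = 0.099 − 0.999 = -0.901, i.e. -90 pp.

-90 percentage points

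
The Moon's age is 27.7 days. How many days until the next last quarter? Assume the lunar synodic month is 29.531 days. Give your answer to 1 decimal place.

24.0 days

Last quarter occurs at elongation 270°, i.e. at age 29.531 × 270/360 = 22.148 d.
Already past this cycle's last quarter; the next is at 22.148 + 29.531 = 51.679 d, so 51.679 − 27.7 = 23.979 days.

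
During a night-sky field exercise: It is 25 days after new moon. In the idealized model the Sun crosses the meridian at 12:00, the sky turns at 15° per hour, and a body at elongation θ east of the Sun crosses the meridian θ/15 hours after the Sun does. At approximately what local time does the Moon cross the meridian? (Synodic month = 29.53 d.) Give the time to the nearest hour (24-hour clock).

The Moon has covered 25/29.53 of its cycle, so θ ≈ 360° × 25/29.53 = 304.8°.
At 15° of sky rotation per hour, 304.8° corresponds to a 20.32 h lag.
12:00 + 20.32 h ≈ 08:19 → 08:00 to the nearest hour.

08:00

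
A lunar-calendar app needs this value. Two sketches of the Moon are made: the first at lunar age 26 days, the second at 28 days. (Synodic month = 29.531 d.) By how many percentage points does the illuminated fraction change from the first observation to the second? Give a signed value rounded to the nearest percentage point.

-11 percentage points

θ₁ = 360° × 26/29.531 = 317.0°, f₁ = (1 − cos θ₁)/2 = 0.135.
θ₂ = 360° × 28/29.531 = 341.3°, f₂ = (1 − cos θ₂)/2 = 0.026.
Change = f₂ − f₁ = -0.108 → -11 percentage points.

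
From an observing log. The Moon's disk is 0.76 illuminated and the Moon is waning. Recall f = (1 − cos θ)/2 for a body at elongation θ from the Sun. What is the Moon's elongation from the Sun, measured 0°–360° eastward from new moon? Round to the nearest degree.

Invert f = (1 − cos θ)/2 to get cos θ = 1 − 2(0.76) = -0.520, hence θ₀ = arccos -0.520 = 121.3°.
A waning Moon lies in 180°–360°, so θ = 360° − 121.3° = 238.7°.

239°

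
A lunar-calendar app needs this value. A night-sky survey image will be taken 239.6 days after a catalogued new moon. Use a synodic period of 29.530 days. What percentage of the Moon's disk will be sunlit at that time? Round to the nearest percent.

239.6 d spans 8 complete synodic months (8 × 29.530 = 236.24 d) plus 3.36 d.
Phase angle: θ = 360°·(3.36 d)/(29.530 d) = 41.0°.
With cos θ = 0.755, the lit fraction is (1 − 0.755)/2 ≈ 0.122, so 12%.

12%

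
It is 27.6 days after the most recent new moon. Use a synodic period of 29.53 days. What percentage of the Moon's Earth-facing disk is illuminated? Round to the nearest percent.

The Moon has covered 27.6/29.53 of its cycle, so θ ≈ 360° × 27.6/29.53 = 336.5°.
With cos θ = 0.917, the lit fraction is (1 − 0.917)/2 ≈ 0.042, so 4%.

4%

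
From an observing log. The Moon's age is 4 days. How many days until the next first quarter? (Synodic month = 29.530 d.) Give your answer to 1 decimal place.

First quarter is 0.25 of the way through the cycle: age 0.25 × 29.530 = 7.383 d.
That is 7.383 − 4 = 3.383 days ahead.

3.4 days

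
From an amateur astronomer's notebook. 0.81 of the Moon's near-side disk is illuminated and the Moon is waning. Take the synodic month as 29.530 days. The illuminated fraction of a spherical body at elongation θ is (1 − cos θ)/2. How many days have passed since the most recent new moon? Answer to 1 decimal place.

19.0 days

Invert f = (1 − cos θ)/2 to get cos θ = 1 − 2(0.81) = -0.620, hence θ₀ = arccos -0.620 = 128.3°.
Since the Moon is past full (waning), take the reflex angle: θ = 360° − 128.3° = 231.7°.
Age = 29.530 × 231.7°/360° ≈ 19.00 days.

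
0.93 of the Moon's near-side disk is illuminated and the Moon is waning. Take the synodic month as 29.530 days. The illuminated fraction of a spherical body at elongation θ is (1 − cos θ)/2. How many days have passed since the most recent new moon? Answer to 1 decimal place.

17.3 days

cos θ = 1 − 2f = -0.860, giving a principal value of 149.3°.
Since the Moon is past full (waning), take the reflex angle: θ = 360° − 149.3° = 210.7°.
That fraction of the synodic month is 210.7/360 × 29.530 d ≈ 17.28 d.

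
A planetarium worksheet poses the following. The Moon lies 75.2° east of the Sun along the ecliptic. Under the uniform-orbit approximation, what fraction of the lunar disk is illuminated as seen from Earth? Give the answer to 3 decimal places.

0.372

cos 75.2° = 0.255, so f = (1 − 0.255)/2 = 0.372.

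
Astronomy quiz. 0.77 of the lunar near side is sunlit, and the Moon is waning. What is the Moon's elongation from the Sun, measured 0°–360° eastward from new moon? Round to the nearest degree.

Invert f = (1 − cos θ)/2 to get cos θ = 1 − 2(0.77) = -0.540, hence θ₀ = arccos -0.540 = 122.7°.
Waning ⇒ past full, so θ = 360° − 122.7° = 237.3°.

237°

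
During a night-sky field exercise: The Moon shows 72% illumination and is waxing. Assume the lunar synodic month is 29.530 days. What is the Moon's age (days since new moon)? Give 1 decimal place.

9.5 days

From f = (1 − cos θ)/2: cos θ = 1 − 2×0.72 = -0.440; arccos → 116.1°.
The Moon is waxing (0°–180°), so θ = 116.1° directly.
Age = 29.530 × 116.1°/360° ≈ 9.52 days.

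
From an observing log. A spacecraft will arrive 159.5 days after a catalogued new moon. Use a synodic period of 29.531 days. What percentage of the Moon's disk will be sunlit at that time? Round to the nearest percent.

Reduce mod P: 159.5 − 5×29.531 = 11.84 d into the current lunation.
Phase angle: θ = 360°·(11.84 d)/(29.531 d) = 144.4°.
With cos θ = (-0.813), the lit fraction is (1 − (-0.813))/2 ≈ 0.907, so 91%.

91%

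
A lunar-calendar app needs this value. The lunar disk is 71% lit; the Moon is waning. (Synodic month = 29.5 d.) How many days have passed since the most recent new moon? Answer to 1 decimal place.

20.1 days

From f = (1 − cos θ)/2: cos θ = 1 − 2×0.71 = -0.420; arccos → 114.8°.
A waning Moon lies in 180°–360°, so θ = 360° − 114.8° = 245.2°.
Age = 29.5 × 245.2°/360° ≈ 20.09 days.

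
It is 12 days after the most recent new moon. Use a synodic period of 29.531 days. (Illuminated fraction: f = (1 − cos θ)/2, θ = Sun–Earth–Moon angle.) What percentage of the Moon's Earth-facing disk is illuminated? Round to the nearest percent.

Elongation θ = 360° × 12/29.531 ≈ 146.3°.
Illuminated fraction = (1 − cos 146.3°)/2 = (1 − (-0.832))/2 ≈ 0.916, so 92%.

92%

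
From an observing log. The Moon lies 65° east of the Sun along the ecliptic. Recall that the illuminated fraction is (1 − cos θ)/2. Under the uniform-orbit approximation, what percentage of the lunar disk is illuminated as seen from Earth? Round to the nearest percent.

f = (1 − cos 65°)/2 = (1 − 0.423)/2 ≈ 0.289, i.e. 29%.

29%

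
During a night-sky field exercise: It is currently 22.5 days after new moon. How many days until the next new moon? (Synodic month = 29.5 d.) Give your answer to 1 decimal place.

7.0 days

One full lunation from the last new moon is 29.5 d; remaining = 29.5 − 22.5 = 7.000 d.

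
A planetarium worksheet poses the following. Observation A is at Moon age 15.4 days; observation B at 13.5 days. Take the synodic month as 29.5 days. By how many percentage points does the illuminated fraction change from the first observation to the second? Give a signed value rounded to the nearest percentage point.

First observation: θ = 360°·15.4/29.5 = 187.9°, so f = 0.995.
Second observation: θ = 164.7°, f = 0.982.
Δf = 0.982 − 0.995 = -0.013, i.e. -1 pp.

-1 pp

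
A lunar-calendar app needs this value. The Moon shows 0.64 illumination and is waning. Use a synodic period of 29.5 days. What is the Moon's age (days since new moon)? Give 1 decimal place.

20.8 days

From f = (1 − cos θ)/2: cos θ = 1 − 2×0.64 = -0.280; arccos → 106.3°.
Waning ⇒ past full, so θ = 360° − 106.3° = 253.7°.
That fraction of the synodic month is 253.7/360 × 29.5 d ≈ 20.79 d.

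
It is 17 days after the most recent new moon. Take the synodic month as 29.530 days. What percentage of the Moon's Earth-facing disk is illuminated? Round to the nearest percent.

94%

The Moon has covered 17/29.530 of its cycle, so θ ≈ 360° × 17/29.530 = 207.2°.
With cos θ = (-0.889), the lit fraction is (1 − (-0.889))/2 ≈ 0.945, so 94%.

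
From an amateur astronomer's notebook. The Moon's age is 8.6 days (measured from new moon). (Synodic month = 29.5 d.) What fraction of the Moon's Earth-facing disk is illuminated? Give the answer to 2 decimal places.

0.63

The Moon has covered 8.6/29.5 of its cycle, so θ ≈ 360° × 8.6/29.5 = 104.9°.
With cos θ = (-0.258), the lit fraction is (1 − (-0.258))/2 ≈ 0.629.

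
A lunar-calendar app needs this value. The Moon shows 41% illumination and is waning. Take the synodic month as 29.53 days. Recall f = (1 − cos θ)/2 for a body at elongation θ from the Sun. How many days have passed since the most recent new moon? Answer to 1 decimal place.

23.0 days

From f = (1 − cos θ)/2: cos θ = 1 − 2×0.41 = 0.180; arccos → 79.6°.
A waning Moon lies in 180°–360°, so θ = 360° − 79.6° = 280.4°.
That fraction of the synodic month is 280.4/360 × 29.53 d ≈ 23.00 d.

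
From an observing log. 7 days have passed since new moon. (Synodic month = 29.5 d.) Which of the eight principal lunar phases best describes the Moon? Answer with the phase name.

At 7/29.5 of the cycle, θ ≈ 85° — the first quarter range.

first quarter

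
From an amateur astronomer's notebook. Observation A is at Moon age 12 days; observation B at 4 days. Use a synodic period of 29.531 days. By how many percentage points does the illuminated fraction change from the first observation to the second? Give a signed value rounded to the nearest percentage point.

-75 pp

First observation: θ = 360°·12/29.531 = 146.3°, so f = 0.916.
Second observation: θ = 48.8°, f = 0.170.
Δf = 0.170 − 0.916 = -0.746, i.e. -75 pp.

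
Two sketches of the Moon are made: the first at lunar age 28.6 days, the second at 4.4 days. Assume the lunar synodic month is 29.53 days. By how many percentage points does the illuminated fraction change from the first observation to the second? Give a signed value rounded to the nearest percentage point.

First observation: θ = 360°·28.6/29.53 = 348.7°, so f = 0.010.
Second observation: θ = 53.6°, f = 0.204.
Δf = 0.204 − 0.010 = +0.194, i.e. +19 pp.

+19 pp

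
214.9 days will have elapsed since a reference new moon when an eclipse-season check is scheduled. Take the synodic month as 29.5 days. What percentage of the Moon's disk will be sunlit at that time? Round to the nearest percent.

61%

Reduce mod P: 214.9 − 7×29.5 = 8.40 d into the current lunation.
Phase angle: θ = 360°·(8.40 d)/(29.5 d) = 102.5°.
cos 102.5° = (-0.217), so f = (1 − (-0.217))/2 = 0.608, so 61%.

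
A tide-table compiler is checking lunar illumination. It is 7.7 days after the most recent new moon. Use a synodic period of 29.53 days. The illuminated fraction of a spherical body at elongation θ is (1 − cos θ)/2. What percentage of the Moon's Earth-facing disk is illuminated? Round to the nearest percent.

The Moon has covered 7.7/29.53 of its cycle, so θ ≈ 360° × 7.7/29.53 = 93.9°.
With cos θ = (-0.068), the lit fraction is (1 − (-0.068))/2 ≈ 0.534, so 53%.

53%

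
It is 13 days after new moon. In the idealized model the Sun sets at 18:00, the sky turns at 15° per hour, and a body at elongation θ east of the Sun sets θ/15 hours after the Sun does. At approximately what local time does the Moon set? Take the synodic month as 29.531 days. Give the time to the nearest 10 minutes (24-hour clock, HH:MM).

Phase angle: θ = 360°·(13 d)/(29.531 d) = 158.5°.
The Moon trails the Sun by θ/15 = 158.5/15 ≈ 10.57 hours.
18:00 + 10.565 h ≈ 04:34 → 04:30 to the nearest ten minutes.

04:30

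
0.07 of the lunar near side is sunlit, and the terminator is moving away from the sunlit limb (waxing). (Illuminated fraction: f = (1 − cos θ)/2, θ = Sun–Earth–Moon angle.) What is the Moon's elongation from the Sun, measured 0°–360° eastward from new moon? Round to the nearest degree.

31°

Invert f = (1 − cos θ)/2 to get cos θ = 1 − 2(0.07) = 0.860, hence θ₀ = arccos 0.860 = 30.7°.
Before full moon the principal value applies: θ = 30.7°.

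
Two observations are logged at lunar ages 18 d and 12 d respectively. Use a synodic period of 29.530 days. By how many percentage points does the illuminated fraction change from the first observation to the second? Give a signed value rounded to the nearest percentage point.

+3 pp

θ₁ = 360° × 18/29.530 = 219.4°, f₁ = (1 − cos θ₁)/2 = 0.886.
θ₂ = 360° × 12/29.530 = 146.3°, f₂ = (1 − cos θ₂)/2 = 0.916.
Change = f₂ − f₁ = +0.030 → +3 percentage points.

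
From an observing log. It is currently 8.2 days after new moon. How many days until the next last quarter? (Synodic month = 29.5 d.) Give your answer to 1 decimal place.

13.9 days

Last quarter is 0.75 of the way through the cycle: age 0.75 × 29.5 = 22.125 d.
That is 22.125 − 8.2 = 13.925 days ahead.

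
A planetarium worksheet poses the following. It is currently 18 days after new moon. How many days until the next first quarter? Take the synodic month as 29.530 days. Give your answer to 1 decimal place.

First quarter occurs at elongation 90°, i.e. at age 29.530 × 90/360 = 7.383 d.
This lunation's first quarter (7.383 d) has passed, so add one period: 36.913 − 18 = 18.913 days.

18.9 days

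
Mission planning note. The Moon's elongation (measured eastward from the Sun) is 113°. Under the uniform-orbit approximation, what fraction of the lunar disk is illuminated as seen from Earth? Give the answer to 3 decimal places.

0.695

Half-versine of 113°: (1 − (-0.391))/2 = 0.695.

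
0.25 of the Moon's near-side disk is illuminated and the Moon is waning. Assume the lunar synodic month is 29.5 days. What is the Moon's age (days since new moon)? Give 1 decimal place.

From f = (1 − cos θ)/2: cos θ = 1 − 2×0.25 = 0.500; arccos → 60.0°.
Since the Moon is past full (waning), take the reflex angle: θ = 360° − 60.0° = 300.0°.
That fraction of the synodic month is 300.0/360 × 29.5 d ≈ 24.58 d.

24.6 days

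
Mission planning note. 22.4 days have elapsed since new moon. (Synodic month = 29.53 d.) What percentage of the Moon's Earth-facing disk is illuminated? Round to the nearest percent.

47%

The Moon has covered 22.4/29.53 of its cycle, so θ ≈ 360° × 22.4/29.53 = 273.1°.
With cos θ = 0.054, the lit fraction is (1 − 0.054)/2 ≈ 0.473, so 47%.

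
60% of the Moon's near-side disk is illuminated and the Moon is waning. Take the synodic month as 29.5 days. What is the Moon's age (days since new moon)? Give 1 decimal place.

From f = (1 − cos θ)/2: cos θ = 1 − 2×0.60 = -0.200; arccos → 101.5°.
A waning Moon lies in 180°–360°, so θ = 360° − 101.5° = 258.5°.
At 360°/29.5 d per day, 258.5° corresponds to 21.18 days.

21.2 days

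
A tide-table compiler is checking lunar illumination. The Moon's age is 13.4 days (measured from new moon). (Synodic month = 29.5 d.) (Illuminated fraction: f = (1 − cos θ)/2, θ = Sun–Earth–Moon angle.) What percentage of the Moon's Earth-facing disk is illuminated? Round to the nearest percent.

98%

Elongation θ = 360° × 13.4/29.5 ≈ 163.5°.
With cos θ = (-0.959), the lit fraction is (1 − (-0.959))/2 ≈ 0.979, so 98%.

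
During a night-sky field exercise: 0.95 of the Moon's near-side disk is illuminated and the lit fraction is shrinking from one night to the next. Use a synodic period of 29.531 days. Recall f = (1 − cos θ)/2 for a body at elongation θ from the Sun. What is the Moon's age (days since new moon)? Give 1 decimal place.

Invert f = (1 − cos θ)/2 to get cos θ = 1 − 2(0.95) = -0.900, hence θ₀ = arccos -0.900 = 154.2°.
Waning ⇒ past full, so θ = 360° − 154.2° = 205.8°.
At 360°/29.531 d per day, 205.8° corresponds to 16.89 days.

16.9 days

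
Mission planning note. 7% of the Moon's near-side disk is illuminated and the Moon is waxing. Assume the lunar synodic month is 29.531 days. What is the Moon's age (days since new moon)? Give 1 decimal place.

Invert f = (1 − cos θ)/2 to get cos θ = 1 − 2(0.07) = 0.860, hence θ₀ = arccos 0.860 = 30.7°.
Before full moon the principal value applies: θ = 30.7°.
At 360°/29.531 d per day, 30.7° corresponds to 2.52 days.

2.5 days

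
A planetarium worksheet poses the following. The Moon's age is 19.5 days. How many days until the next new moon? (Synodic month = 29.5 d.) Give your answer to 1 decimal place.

10.0 days

One full lunation from the last new moon is 29.5 d; remaining = 29.5 − 19.5 = 10.000 d.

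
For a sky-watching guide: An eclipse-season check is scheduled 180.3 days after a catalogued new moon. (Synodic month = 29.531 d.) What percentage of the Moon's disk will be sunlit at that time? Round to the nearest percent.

Reduce mod P: 180.3 − 6×29.531 = 3.11 d into the current lunation.
The Moon has covered 3.11/29.531 of its cycle, so θ ≈ 360° × 3.11/29.531 = 38.0°.
cos 38.0° = 0.788, so f = (1 − 0.788)/2 = 0.106, so 11%.

11%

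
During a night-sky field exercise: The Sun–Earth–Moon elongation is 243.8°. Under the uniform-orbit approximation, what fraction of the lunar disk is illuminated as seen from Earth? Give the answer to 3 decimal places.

0.721

cos 243.8° = (-0.442), so f = (1 − (-0.442))/2 = 0.721.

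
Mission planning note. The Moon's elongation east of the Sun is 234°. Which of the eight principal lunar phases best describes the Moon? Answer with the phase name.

The waning gibbous sector spans roughly 202°–248°; 234° falls inside it.

waning gibbous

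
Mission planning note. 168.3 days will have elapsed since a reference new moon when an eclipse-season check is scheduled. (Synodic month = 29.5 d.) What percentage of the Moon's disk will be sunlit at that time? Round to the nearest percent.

168.3/29.5 = 5.705 lunations, so 5 complete cycles and 20.80 d into the next.
Elongation θ = 360° × 20.80/29.5 ≈ 253.8°.
cos 253.8° = (-0.278), so f = (1 − (-0.278))/2 = 0.639, so 64%.

64%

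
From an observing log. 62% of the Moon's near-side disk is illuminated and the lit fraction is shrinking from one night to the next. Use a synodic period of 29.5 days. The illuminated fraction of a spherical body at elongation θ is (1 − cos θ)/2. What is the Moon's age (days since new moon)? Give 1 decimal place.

21.0 days

Invert f = (1 − cos θ)/2 to get cos θ = 1 − 2(0.62) = -0.240, hence θ₀ = arccos -0.240 = 103.9°.
Waning ⇒ past full, so θ = 360° − 103.9° = 256.1°.
That fraction of the synodic month is 256.1/360 × 29.5 d ≈ 20.99 d.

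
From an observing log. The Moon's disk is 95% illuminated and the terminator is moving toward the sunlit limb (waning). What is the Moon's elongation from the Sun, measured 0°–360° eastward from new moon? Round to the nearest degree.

206°

From f = (1 − cos θ)/2: cos θ = 1 − 2×0.95 = -0.900; arccos → 154.2°.
Waning ⇒ past full, so θ = 360° − 154.2° = 205.8°.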